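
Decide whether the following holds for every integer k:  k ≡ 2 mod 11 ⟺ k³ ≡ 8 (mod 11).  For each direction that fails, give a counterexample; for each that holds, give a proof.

Equivalent; both directions hold.

[⇐] Suppose k³ ≡ 8 (mod 11). The only residue r in {0, …, 10} with r³ ≡ 8 (mod 11) is r = 2, so k ≡ 2 (mod 11).

[⇒] Suppose k ≡ 2 mod 11. Write k = 11j + 2. Then (11j + 2)³ = 1331j³ + 726j² + 132j + 8 = 11(121j³ + 66j² + 12j) + 8, so k³ ≡ 8 (mod 11).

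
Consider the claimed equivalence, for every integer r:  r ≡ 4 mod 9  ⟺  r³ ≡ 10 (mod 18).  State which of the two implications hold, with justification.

(⟹) This fails: take r = 13. Then 13 ≡ 4 (mod 9), but 13³ = 2197 ≡ 1 (mod 18), not 10.

(⟸) This fails: take r = 10. Then 10³ = 1000 ≡ 10 (mod 18), yet 10 ≡ 1 (mod 9), not 4.

Neither implication holds.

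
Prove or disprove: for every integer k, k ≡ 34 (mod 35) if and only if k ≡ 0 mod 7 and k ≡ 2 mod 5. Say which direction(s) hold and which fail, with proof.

(⟹) This fails: k = 34 gives 34 ≡ 34 (mod 35) but 34 ≡ 6 (mod 7), so the conjunction on the right does not hold.

(⟸) This fails: k = 7 satisfies both congruences on the right (7 ≡ 0 mod 7 and 7 ≡ 2 mod 5) yet 7 ≡ 7 (mod 35), not 34.

Neither direction holds.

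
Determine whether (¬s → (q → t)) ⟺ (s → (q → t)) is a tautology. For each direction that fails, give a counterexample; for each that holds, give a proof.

Neither implication holds.

(⇒) This fails. Under q = T, s = T, t = F, the left side is true but the right side is false.

(⇐) This fails. Under q = T, s = F, t = F, the left side is false but the right side is true.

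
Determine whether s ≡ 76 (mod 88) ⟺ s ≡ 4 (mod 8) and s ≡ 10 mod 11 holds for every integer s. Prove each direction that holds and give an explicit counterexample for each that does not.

The biconditional holds.

(←) If s ≡ 4 (mod 8) and s ≡ 10 (mod 11), then by the Chinese remainder theorem s ≡ 76 (mod 88). This is exactly s ≡ 76 (mod 88).

(→) Suppose s ≡ 76 (mod 88); write s = 88j + 76. Since 8 ∣ 88, reducing mod 8 gives s ≡ 76 ≡ 4 (mod 8); since 11 ∣ 88, reducing mod 11 gives s ≡ 76 ≡ 10 (mod 11).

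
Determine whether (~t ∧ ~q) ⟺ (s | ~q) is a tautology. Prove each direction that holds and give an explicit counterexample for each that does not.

Converse. This fails. Under q = F, t = T, s = F, the left side is false but the right side is true.

Forward direction. Assume the antecedent. If q is true, the antecedent cannot hold. If q is false, s | ~q reduces to true regardless of the other variables. Either way s | ~q holds.

Only the forward direction holds.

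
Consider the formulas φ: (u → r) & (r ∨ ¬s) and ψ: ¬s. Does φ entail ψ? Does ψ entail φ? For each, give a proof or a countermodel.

Forward direction. This fails. Under r = T, s = T, u = F, the left side is true but the right side is false.

Converse. This fails. Under r = F, s = F, u = T, the left side is false but the right side is true.

Neither implication holds.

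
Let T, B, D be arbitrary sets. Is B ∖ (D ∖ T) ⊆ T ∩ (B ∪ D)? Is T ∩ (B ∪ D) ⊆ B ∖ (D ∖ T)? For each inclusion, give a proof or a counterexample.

Both inclusions fail.

(⟹) This inclusion fails. Take T = ∅, B = {1}, D = ∅; then 1 ∈ B ∖ (D ∖ T) but 1 ∉ T ∩ (B ∪ D).

(⟸) This inclusion fails. Take T = {1}, B = ∅, D = {1}; then 1 ∈ T ∩ (B ∪ D) but 1 ∉ B ∖ (D ∖ T).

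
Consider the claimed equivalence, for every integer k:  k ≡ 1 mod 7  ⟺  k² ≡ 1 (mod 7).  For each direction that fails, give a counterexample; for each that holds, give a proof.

(→) Suppose k ≡ 1 mod 7. Write k = 7j + 1. Then (7j + 1)² = 49j² + 14j + 1 = 7(7j² + 2j) + 1, so k² ≡ 1 (mod 7).

(←) This fails: take k = 6. Then 6² = 36 ≡ 1 (mod 7), yet 6 ≡ 6 (mod 7), not 1.

(⇒) holds; (⇐) fails.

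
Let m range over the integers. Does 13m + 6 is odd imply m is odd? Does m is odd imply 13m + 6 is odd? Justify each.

Forward direction. Suppose 13m + 6 is odd. Since 13 is odd, 13m and m have the same parity, so 13m + 6 ≡ m + 6 (mod 2). As 6 is even, 13m + 6 is odd exactly when m is odd. Thus m is odd.

Converse. Suppose m is odd; write m = 2j + 1. Then 13m + 6 = 13·(2j + 1) + 6 = 2·13j + 19, which is odd.

Both directions hold.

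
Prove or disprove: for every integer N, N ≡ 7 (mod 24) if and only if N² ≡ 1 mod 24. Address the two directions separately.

[⇐] This fails: take N = 1. Then 1² = 1 ≡ 1 (mod 24), yet 1 ≡ 1 (mod 24), not 7.

[⇒] Suppose N ≡ 7 (mod 24). Write N = 24j + 7. Then (24j + 7)² = 576j² + 336j + 49 = 24(24j² + 14j + 2) + 1, so N² ≡ 1 (mod 24).

(⇒) holds; (⇐) fails.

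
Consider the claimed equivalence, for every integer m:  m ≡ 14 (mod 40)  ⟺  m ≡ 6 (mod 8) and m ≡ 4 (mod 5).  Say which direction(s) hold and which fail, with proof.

Both implications hold.

[⇒] Suppose m ≡ 14 (mod 40); write m = 40j + 14. Since 8 ∣ 40, reducing mod 8 gives m ≡ 14 ≡ 6 (mod 8); since 5 ∣ 40, reducing mod 5 gives m ≡ 14 ≡ 4 (mod 5).

[⇐] Conversely, if m ≡ 6 (mod 8) and m ≡ 4 (mod 5), then by the Chinese remainder theorem m ≡ 14 (mod 40). This is exactly m ≡ 14 (mod 40).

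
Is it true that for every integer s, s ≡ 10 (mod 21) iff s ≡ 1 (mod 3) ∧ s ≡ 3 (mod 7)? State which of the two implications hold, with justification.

Both directions hold; the statement is true.

(⟹) Suppose s ≡ 10 (mod 21); write s = 21j + 10. Since 3 ∣ 21, reducing mod 3 gives s ≡ 10 ≡ 1 (mod 3); since 7 ∣ 21, reducing mod 7 gives s ≡ 10 ≡ 3 (mod 7).

(⟸) Conversely, if s ≡ 1 (mod 3) and s ≡ 3 (mod 7), then by the Chinese remainder theorem s ≡ 10 (mod 21). This is exactly s ≡ 10 (mod 21).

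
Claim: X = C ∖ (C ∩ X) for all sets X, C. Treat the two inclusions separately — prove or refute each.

Both inclusions fail.

(⊆) This inclusion fails. Take X = {1}, C = ∅; then 1 ∈ X but 1 ∉ C ∖ (C ∩ X).

(⊇) This inclusion fails. Take X = ∅, C = {1}; then 1 ∈ C ∖ (C ∩ X) but 1 ∉ X.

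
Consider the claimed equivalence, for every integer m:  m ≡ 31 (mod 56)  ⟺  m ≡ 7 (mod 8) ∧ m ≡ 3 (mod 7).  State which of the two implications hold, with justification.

(⟹) Suppose m ≡ 31 (mod 56); write m = 56j + 31. Since 8 ∣ 56, reducing mod 8 gives m ≡ 31 ≡ 7 (mod 8); since 7 ∣ 56, reducing mod 7 gives m ≡ 31 ≡ 3 (mod 7).

(⟸) Conversely, if m ≡ 7 (mod 8) and m ≡ 3 (mod 7), then by the Chinese remainder theorem m ≡ 31 (mod 56). This is exactly m ≡ 31 (mod 56).

The biconditional holds.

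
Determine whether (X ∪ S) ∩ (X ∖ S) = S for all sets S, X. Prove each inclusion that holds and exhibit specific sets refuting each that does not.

Both inclusions fail.

(⊆) This inclusion fails. Take S = ∅, X = {1}; then 1 ∈ (X ∪ S) ∩ (X ∖ S) but 1 ∉ S.

(⊇) This inclusion fails. Take S = {1}, X = ∅; then 1 ∈ S but 1 ∉ (X ∪ S) ∩ (X ∖ S).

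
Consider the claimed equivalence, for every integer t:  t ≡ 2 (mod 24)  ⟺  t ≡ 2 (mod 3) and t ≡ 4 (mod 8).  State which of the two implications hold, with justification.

(⇒) fails and (⇐) fails.

[⇒] This fails: t = 2 gives 2 ≡ 2 (mod 24) but 2 ≡ 2 (mod 8), so the conjunction on the right does not hold.

[⇐] This fails: t = 20 satisfies both congruences on the right (20 ≡ 2 mod 3 and 20 ≡ 4 mod 8) yet 20 ≡ 20 (mod 24), not 2.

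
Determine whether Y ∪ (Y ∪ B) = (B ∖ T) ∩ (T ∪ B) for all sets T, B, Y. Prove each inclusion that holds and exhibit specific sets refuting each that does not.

Forward inclusion. This inclusion fails. Take T = {1}, B = {1}, Y = ∅; then 1 ∈ Y ∪ (Y ∪ B) but 1 ∉ (B ∖ T) ∩ (T ∪ B).

Reverse inclusion. Let x ∈ (B ∖ T) ∩ (T ∪ B). Then either x ∈ B and x ∉ T, Y; or x ∈ B ∩ Y and x ∉ T. In each case x ∈ Y ∪ (Y ∪ B), so (B ∖ T) ∩ (T ∪ B) ⊆ Y ∪ (Y ∪ B).

(⊆) fails; (⊇) holds.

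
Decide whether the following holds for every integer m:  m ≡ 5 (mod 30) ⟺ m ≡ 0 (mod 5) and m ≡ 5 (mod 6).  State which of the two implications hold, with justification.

Both directions hold; the statement is true.

Forward direction. Suppose m ≡ 5 (mod 30); write m = 30j + 5. Since 5 ∣ 30, reducing mod 5 gives m ≡ 5 ≡ 0 (mod 5); since 6 ∣ 30, reducing mod 6 gives m ≡ 5 (mod 6).

Converse. If m ≡ 0 (mod 5) and m ≡ 5 (mod 6), then by the Chinese remainder theorem m ≡ 5 (mod 30). This is exactly m ≡ 5 (mod 30).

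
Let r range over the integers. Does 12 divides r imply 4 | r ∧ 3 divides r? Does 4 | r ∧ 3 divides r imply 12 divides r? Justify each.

Both directions hold; the statement is true.

(⟸) Suppose 4 ∣ r and 3 ∣ r. Any common multiple of 4 and 3 is a multiple of their lcm; here gcd(4, 3) = 1, so lcm(4, 3) = 4·3 = 12, so 12 ∣ r.

(⟹) If 12 ∣ r, write r = 12q. Since 12 = 3·4, r = 4·(3q), so 4 ∣ r; and since 12 = 4·3, r = 3·(4q), so 3 ∣ r.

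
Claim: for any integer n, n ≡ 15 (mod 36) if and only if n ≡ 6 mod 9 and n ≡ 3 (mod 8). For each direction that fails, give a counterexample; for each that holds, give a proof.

(⇒) fails; (⇐) holds.

(→) This fails: n = 15 gives 15 ≡ 15 (mod 36) but 15 ≡ 7 (mod 8), so the conjunction on the right does not hold.

(←) Conversely, if n ≡ 6 (mod 9) and n ≡ 3 (mod 8), then by the Chinese remainder theorem n ≡ 51 (mod 72). Since 51 ≡ 15 (mod 36) and 36 ∣ 72, we get n ≡ 15 (mod 36).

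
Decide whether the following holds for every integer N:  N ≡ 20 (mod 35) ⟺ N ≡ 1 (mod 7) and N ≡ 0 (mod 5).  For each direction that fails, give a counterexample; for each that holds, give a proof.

Neither implication holds.

(⇒) This fails: N = 20 gives 20 ≡ 20 (mod 35) but 20 ≡ 6 (mod 7), so the conjunction on the right does not hold.

(⇐) This fails: N = 15 satisfies both congruences on the right (15 ≡ 1 mod 7 and 15 ≡ 0 mod 5) yet 15 ≡ 15 (mod 35), not 20.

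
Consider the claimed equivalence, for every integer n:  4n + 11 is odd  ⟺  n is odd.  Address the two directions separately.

The forward direction fails; the converse holds.

(⟹) This fails: take n = 4. Then 4n + 11 = 27, which is odd, yet n = 4 is even, not odd.

(⟸) Suppose n is odd. Since 4 is even, 4n is even for every n, so 4n + 11 has the same parity as 11, which is odd. Hence 4n + 11 is odd.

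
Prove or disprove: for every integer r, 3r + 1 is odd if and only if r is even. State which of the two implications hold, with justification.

[⇒] Suppose 3r + 1 is odd. Since 3 is odd, 3r and r have the same parity, so 3r + 1 ≡ r + 1 (mod 2). As 1 is odd, 3r + 1 is odd exactly when r is even. Thus r is even.

[⇐] Conversely, suppose r is even; write r = 2j. Then 3r + 1 = 3·(2j) + 1 = 2·3j + 1, which is odd.

The biconditional holds.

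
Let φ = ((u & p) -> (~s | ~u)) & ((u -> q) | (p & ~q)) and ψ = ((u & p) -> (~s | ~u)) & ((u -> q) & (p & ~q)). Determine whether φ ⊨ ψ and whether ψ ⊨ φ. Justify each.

Only the converse holds.

[⇒] This fails. Under p = F, q = F, s = F, u = F, the left side is true but the right side is false.

[⇐] Assume the antecedent. If p is true, the antecedent forces (p = T, q = F, s = F, u = F) or (p = T, q = F, s = T, u = F), and the consequent holds there. If p is false, the antecedent cannot hold. Either way the consequent holds.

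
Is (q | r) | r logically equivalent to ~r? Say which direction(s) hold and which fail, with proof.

Neither implication holds.

[⇒] This fails. Under q = F, r = T, the left side is true but the right side is false.

[⇐] This fails. Under q = F, r = F, the left side is false but the right side is true.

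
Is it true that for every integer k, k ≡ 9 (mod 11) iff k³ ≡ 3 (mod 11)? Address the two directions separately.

Forward direction. Suppose k ≡ 9 (mod 11). Write k = 11j + 9. Then (11j + 9)³ = 1331j³ + 3267j² + 2673j + 729 = 11(121j³ + 297j² + 243j + 66) + 3, so k³ ≡ 3 (mod 11).

Converse. For the converse, argue contrapositively. If k ≢ 9 (mod 11), then k is congruent to one of 0, 1, 2, 3, 4, 5, 6, 7, 8, 10 modulo 11, and these give k³ ≡ 0, 1, 8, 5, 9, 4, 7, 2, 6, 10 respectively — never 3.

Both implications hold.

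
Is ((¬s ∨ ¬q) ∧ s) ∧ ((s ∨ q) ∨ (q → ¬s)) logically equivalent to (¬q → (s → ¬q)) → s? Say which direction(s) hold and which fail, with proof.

[⇐] This fails. Under q = T, s = T, the left side is false but the right side is true.

[⇒] Assume the antecedent. If q is true, the antecedent cannot hold. If q is false, the antecedent forces (q = F, s = T), and (¬q → (s → ¬q)) → s holds there. Either way (¬q → (s → ¬q)) → s holds.

Only the forward direction holds.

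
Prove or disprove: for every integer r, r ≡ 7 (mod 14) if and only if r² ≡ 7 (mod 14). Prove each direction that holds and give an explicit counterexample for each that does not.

The biconditional holds.

Converse. Suppose r² ≡ 7 (mod 14). The only residue r in {0, …, 13} with r² ≡ 7 (mod 14) is r = 7, so r ≡ 7 (mod 14).

Forward direction. Suppose r ≡ 7 (mod 14). Write r = 14j + 7. Then (14j + 7)² = 196j² + 196j + 49 = 14(14j² + 14j + 3) + 7, so r² ≡ 7 (mod 14).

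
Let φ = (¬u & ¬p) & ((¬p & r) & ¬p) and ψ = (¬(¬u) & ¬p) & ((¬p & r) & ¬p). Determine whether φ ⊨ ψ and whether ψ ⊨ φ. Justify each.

(⇒) fails and (⇐) fails.

[⇒] This fails. Under u = F, r = T, p = F, the left side is true but the right side is false.

[⇐] This fails. Under u = T, r = T, p = F, the left side is false but the right side is true.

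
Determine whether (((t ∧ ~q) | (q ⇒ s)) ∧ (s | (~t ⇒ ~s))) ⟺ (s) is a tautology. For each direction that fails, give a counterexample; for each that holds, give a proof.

(⇒) fails; (⇐) holds.

(→) This fails. Under q = F, s = F, t = F, the left side is true but the right side is false.

(←) Assume the antecedent. If q is true, the antecedent forces (q = T, s = T, t = F) or (q = T, s = T, t = T), and the consequent holds there. If q is false, the consequent reduces to true regardless of the other variables. Either way the consequent holds.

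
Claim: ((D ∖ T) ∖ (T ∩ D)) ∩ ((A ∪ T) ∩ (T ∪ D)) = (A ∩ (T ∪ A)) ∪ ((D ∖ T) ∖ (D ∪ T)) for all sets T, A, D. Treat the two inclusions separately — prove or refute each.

(⊆) holds; (⊇) fails.

(⟹) Let x ∈ ((D ∖ T) ∖ (T ∩ D)) ∩ ((A ∪ T) ∩ (T ∪ D)). Then x ∈ A ∩ D and x ∉ T, from which x ∈ (A ∩ (T ∪ A)) ∪ ((D ∖ T) ∖ (D ∪ T)).

(⟸) This inclusion fails. Take T = ∅, A = {1}, D = ∅; then 1 ∈ (A ∩ (T ∪ A)) ∪ ((D ∖ T) ∖ (D ∪ T)) but 1 ∉ ((D ∖ T) ∖ (T ∩ D)) ∩ ((A ∪ T) ∩ (T ∪ D)).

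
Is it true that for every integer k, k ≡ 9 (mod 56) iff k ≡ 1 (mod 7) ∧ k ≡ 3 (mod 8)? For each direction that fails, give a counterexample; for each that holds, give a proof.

Both directions fail.

Forward direction. This fails: k = 9 gives 9 ≡ 9 (mod 56) but 9 ≡ 2 (mod 7), so the conjunction on the right does not hold.

Converse. This fails: k = 43 satisfies both congruences on the right (43 ≡ 1 mod 7 and 43 ≡ 3 mod 8) yet 43 ≡ 43 (mod 56), not 9.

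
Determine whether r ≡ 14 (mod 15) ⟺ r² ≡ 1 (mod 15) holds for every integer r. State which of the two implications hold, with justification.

Only the forward implication holds.

Forward direction. Suppose r ≡ 14 (mod 15). Write r = 15j + 14. Then (15j + 14)² = 225j² + 420j + 196 = 15(15j² + 28j + 13) + 1, so r² ≡ 1 (mod 15).

Converse. This fails: take r = 1. Then 1² = 1 ≡ 1 (mod 15), yet 1 ≡ 1 (mod 15), not 14.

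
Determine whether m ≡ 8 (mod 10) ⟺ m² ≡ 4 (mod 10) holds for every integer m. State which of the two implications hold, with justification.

Not equivalent: only (⇒) holds.

(⇒) Suppose m ≡ 8 (mod 10). Write m = 10j + 8. Then (10j + 8)² = 100j² + 160j + 64 = 10(10j² + 16j + 6) + 4, so m² ≡ 4 (mod 10).

(⇐) This fails: take m = 2. Then 2² = 4 ≡ 4 (mod 10), yet 2 ≡ 2 (mod 10), not 8.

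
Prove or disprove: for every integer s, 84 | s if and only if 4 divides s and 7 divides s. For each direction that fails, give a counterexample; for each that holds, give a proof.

(⟹) If 84 ∣ s, write s = 84q. Since 84 = 21·4, s = 4·(21q), so 4 ∣ s; and since 84 = 12·7, s = 7·(12q), so 7 ∣ s.

(⟸) This fails: take s = 28. Both 4 ∣ 28 and 7 ∣ 28, yet 28 is not a multiple of 84 (since 28 = 0·84 + 28), so 84 ∤ 28.

The forward direction holds; the converse fails.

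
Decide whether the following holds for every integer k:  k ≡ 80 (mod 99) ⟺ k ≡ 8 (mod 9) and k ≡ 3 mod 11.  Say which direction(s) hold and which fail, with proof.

[⇒] Suppose k ≡ 80 (mod 99); write k = 99j + 80. Since 9 ∣ 99, reducing mod 9 gives k ≡ 80 ≡ 8 (mod 9); since 11 ∣ 99, reducing mod 11 gives k ≡ 80 ≡ 3 (mod 11).

[⇐] Conversely, if k ≡ 8 (mod 9) and k ≡ 3 (mod 11), then by the Chinese remainder theorem k ≡ 80 (mod 99). This is exactly k ≡ 80 (mod 99).

Both implications hold.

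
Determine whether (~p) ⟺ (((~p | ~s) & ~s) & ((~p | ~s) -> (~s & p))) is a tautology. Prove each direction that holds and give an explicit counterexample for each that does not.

(⇒) fails and (⇐) fails.

Forward direction. This fails. Under s = F, p = F, the left side is true but the right side is false.

Converse. This fails. Under s = F, p = T, the left side is false but the right side is true.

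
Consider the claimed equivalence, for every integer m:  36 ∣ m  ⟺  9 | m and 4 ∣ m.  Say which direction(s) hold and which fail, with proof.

(⇒) If 36 ∣ m, write m = 36q. Since 36 = 4·9, m = 9·(4q), so 9 ∣ m; and since 36 = 9·4, m = 4·(9q), so 4 ∣ m.

(⇐) Suppose 9 ∣ m and 4 ∣ m. Any common multiple of 9 and 4 is a multiple of their lcm; here gcd(9, 4) = 1, so lcm(9, 4) = 9·4 = 36, so 36 ∣ m.

Both directions hold; the statement is true.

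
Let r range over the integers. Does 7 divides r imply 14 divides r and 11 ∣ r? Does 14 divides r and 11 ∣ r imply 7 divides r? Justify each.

(⇒) This fails: take r = 7. Certainly 7 ∣ 7, but 14 ∤ 7.

(⇐) Suppose 14 ∣ r and 11 ∣ r. Any common multiple of 14 and 11 is a multiple of their lcm; here gcd(14, 11) = 1, so lcm(14, 11) = 14·11 = 154, so 154 ∣ r. Since 7 ∣ 154, it follows that 7 ∣ r.

Not equivalent: only (⇐) holds.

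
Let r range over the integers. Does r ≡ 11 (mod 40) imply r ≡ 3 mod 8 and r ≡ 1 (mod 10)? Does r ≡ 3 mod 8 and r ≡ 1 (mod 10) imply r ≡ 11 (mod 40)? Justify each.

Both implications hold.

[⇐] If r ≡ 3 (mod 8) and r ≡ 1 (mod 10), then by the Chinese remainder theorem r ≡ 11 (mod 40). This is exactly r ≡ 11 (mod 40).

[⇒] Suppose r ≡ 11 (mod 40); write r = 40j + 11. Since 8 ∣ 40, reducing mod 8 gives r ≡ 11 ≡ 3 (mod 8); since 10 ∣ 40, reducing mod 10 gives r ≡ 11 ≡ 1 (mod 10).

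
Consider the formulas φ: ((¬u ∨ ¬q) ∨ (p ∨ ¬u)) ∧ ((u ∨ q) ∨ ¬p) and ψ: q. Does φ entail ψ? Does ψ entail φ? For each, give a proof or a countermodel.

Forward direction. This fails. Under q = F, p = F, u = F, the left side is true but the right side is false.

Converse. This fails. Under q = T, p = F, u = T, the left side is false but the right side is true.

Neither direction holds.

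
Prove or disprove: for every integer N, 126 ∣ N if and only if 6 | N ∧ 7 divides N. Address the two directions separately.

Only the forward implication holds.

[⇐] This fails: take N = 42. Both 6 ∣ 42 and 7 ∣ 42, yet 42 is not a multiple of 126 (since 42 = 0·126 + 42), so 126 ∤ 42.

[⇒] If 126 ∣ N, write N = 126q. Since 126 = 21·6, N = 6·(21q), so 6 ∣ N; and since 126 = 18·7, N = 7·(18q), so 7 ∣ N.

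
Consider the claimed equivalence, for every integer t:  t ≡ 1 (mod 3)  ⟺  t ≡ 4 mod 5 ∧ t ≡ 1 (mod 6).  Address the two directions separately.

[⇒] This fails: t = 1 gives 1 ≡ 1 (mod 3) but 1 ≡ 1 (mod 5), so the conjunction on the right does not hold.

[⇐] Conversely, if t ≡ 4 (mod 5) and t ≡ 1 (mod 6), then by the Chinese remainder theorem t ≡ 19 (mod 30). Since 19 ≡ 1 (mod 3) and 3 ∣ 30, we get t ≡ 1 (mod 3).

(⇒) fails; (⇐) holds.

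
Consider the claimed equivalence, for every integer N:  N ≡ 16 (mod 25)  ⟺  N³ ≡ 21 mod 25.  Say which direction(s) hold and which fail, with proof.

(⟹) Suppose N ≡ 16 (mod 25). Write N = 25j + 16. Then (25j + 16)³ = 15625j³ + 30000j² + 19200j + 4096 = 25(625j³ + 1200j² + 768j + 163) + 21, so N³ ≡ 21 (mod 25).

(⟸) Conversely, suppose N³ ≡ 21 (mod 25). The only residue r in {0, …, 24} with r³ ≡ 21 (mod 25) is r = 16, so N ≡ 16 (mod 25).

Both directions hold.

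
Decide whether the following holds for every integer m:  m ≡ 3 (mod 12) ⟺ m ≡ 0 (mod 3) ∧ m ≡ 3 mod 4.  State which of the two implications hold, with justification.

Both implications hold.

Converse. If m ≡ 0 (mod 3) and m ≡ 3 (mod 4), then by the Chinese remainder theorem m ≡ 3 (mod 12). This is exactly m ≡ 3 (mod 12).

Forward direction. Suppose m ≡ 3 (mod 12); write m = 12j + 3. Since 3 ∣ 12, reducing mod 3 gives m ≡ 3 ≡ 0 (mod 3); since 4 ∣ 12, reducing mod 4 gives m ≡ 3 (mod 4).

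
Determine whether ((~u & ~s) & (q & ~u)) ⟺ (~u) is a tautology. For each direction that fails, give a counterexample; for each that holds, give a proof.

(⇒) holds; (⇐) fails.

(→) Assume the antecedent. If u is true, the antecedent cannot hold. If u is false, ~u reduces to true regardless of the other variables. Either way ~u holds.

(←) This fails. Under u = F, q = F, s = F, the left side is false but the right side is true.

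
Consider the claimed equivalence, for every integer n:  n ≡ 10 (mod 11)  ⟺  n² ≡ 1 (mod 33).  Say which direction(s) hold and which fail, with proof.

(→) This fails: take n = 21. Then 21 ≡ 10 (mod 11), but 21² = 441 ≡ 12 (mod 33), not 1.

(←) This fails: take n = 1. Then 1² = 1 ≡ 1 (mod 33), yet 1 ≡ 1 (mod 11), not 10.

Both directions fail.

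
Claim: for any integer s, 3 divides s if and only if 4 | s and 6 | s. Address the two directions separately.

(←) Suppose 4 ∣ s and 6 ∣ s. Any common multiple of 4 and 6 is a multiple of their lcm; here lcm(4, 6) = 4·6/gcd(4, 6) = 24/2 = 12, so 12 ∣ s. Since 3 ∣ 12, it follows that 3 ∣ s.

(→) This fails: take s = 3. Certainly 3 ∣ 3, but 4 ∤ 3.

Not equivalent: only (⇐) holds.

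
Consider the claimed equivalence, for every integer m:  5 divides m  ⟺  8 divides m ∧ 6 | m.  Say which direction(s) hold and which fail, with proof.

Neither implication holds.

[⇒] This fails: take m = 5. Certainly 5 ∣ 5, but 8 ∤ 5.

[⇐] This fails: take m = 24. Both 8 ∣ 24 and 6 ∣ 24, yet 24 is not a multiple of 5 (since 24 = 4·5 + 4), so 5 ∤ 24.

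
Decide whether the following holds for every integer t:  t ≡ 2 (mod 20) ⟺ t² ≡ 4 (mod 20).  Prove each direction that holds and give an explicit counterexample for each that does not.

Forward direction. Suppose t ≡ 2 (mod 20). Write t = 20j + 2. Then (20j + 2)² = 400j² + 80j + 4 = 20(20j² + 4j) + 4, so t² ≡ 4 (mod 20).

Converse. This fails: take t = 8. Then 8² = 64 ≡ 4 (mod 20), yet 8 ≡ 8 (mod 20), not 2.

Only the forward implication holds.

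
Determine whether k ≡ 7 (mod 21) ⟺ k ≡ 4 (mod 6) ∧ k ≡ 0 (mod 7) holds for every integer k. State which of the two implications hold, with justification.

(←) If k ≡ 4 (mod 6) and k ≡ 0 (mod 7), then by the Chinese remainder theorem k ≡ 28 (mod 42). Since 28 ≡ 7 (mod 21) and 21 ∣ 42, we get k ≡ 7 (mod 21).

(→) This fails: k = 7 gives 7 ≡ 7 (mod 21) but 7 ≡ 1 (mod 6), so the conjunction on the right does not hold.

(⇒) fails; (⇐) holds.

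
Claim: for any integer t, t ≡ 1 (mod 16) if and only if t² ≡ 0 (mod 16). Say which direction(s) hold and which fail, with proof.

Neither implication holds.

[⇒] This fails: take t = 1. Then 1 ≡ 1 (mod 16), but 1² = 1 ≡ 1 (mod 16), not 0.

[⇐] This fails: take t = 0. Then 0² = 0 ≡ 0 (mod 16), yet 0 ≡ 0 (mod 16), not 1.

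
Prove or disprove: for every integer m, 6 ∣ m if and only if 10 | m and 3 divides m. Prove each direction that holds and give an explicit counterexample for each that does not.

(→) This fails: take m = 6. Certainly 6 ∣ 6, but 10 ∤ 6.

(←) Suppose 10 ∣ m and 3 ∣ m. Any common multiple of 10 and 3 is a multiple of their lcm; here gcd(10, 3) = 1, so lcm(10, 3) = 10·3 = 30, so 30 ∣ m. Since 6 ∣ 30, it follows that 6 ∣ m.

Not equivalent: only (⇐) holds.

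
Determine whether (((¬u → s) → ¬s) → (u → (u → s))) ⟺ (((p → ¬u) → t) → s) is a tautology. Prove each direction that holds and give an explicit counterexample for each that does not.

Both directions fail.

(⇒) This fails. Under s = F, t = T, p = F, u = F, the left side is true but the right side is false.

(⇐) This fails. Under s = F, t = F, p = F, u = T, the left side is false but the right side is true.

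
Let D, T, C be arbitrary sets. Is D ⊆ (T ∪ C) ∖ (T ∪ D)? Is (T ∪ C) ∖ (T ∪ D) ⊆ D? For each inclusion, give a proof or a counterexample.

(⟹) This inclusion fails. Take D = {1}, T = ∅, C = ∅; then 1 ∈ D but 1 ∉ (T ∪ C) ∖ (T ∪ D).

(⟸) This inclusion fails. Take D = ∅, T = ∅, C = {1}; then 1 ∈ (T ∪ C) ∖ (T ∪ D) but 1 ∉ D.

Both inclusions fail.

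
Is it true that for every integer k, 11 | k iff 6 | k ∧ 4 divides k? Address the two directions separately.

(⇒) This fails: take k = 11. Certainly 11 ∣ 11, but 6 ∤ 11.

(⇐) This fails: take k = 12. Both 6 ∣ 12 and 4 ∣ 12, yet 12 is not a multiple of 11 (since 12 = 1·11 + 1), so 11 ∤ 12.

Neither implication holds.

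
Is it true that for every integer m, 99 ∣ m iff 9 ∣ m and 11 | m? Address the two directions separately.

Forward direction. If 99 ∣ m, write m = 99q. Since 99 = 11·9, m = 9·(11q), so 9 ∣ m; and since 99 = 9·11, m = 11·(9q), so 11 ∣ m.

Converse. Suppose 9 ∣ m and 11 ∣ m. Any common multiple of 9 and 11 is a multiple of their lcm; here gcd(9, 11) = 1, so lcm(9, 11) = 9·11 = 99, so 99 ∣ m.

The biconditional holds.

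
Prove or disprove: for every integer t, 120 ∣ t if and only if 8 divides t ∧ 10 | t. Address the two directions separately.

(⇒) holds; (⇐) fails.

[⇒] If 120 ∣ t, write t = 120q. Since 120 = 15·8, t = 8·(15q), so 8 ∣ t; and since 120 = 12·10, t = 10·(12q), so 10 ∣ t.

[⇐] This fails: take t = 40. Both 8 ∣ 40 and 10 ∣ 40, yet 40 is not a multiple of 120 (since 40 = 0·120 + 40), so 120 ∤ 40.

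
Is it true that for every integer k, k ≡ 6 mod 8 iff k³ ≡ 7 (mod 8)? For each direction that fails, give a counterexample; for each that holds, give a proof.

Forward direction. This fails: take k = 6. Then 6 ≡ 6 (mod 8), but 6³ = 216 ≡ 0 (mod 8), not 7.

Converse. This fails: take k = 7. Then 7³ = 343 ≡ 7 (mod 8), yet 7 ≡ 7 (mod 8), not 6.

Neither direction holds.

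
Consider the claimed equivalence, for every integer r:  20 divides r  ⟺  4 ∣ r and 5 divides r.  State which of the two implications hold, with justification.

[⇒] If 20 ∣ r, write r = 20q. Since 20 = 5·4, r = 4·(5q), so 4 ∣ r; and since 20 = 4·5, r = 5·(4q), so 5 ∣ r.

[⇐] Suppose 4 ∣ r and 5 ∣ r. Any common multiple of 4 and 5 is a multiple of their lcm; here gcd(4, 5) = 1, so lcm(4, 5) = 4·5 = 20, so 20 ∣ r.

Both implications hold.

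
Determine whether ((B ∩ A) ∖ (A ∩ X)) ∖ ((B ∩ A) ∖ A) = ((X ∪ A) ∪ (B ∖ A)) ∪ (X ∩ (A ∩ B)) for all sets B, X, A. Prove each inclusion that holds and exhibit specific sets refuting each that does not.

(⊇) This inclusion fails. Take B = {1}, X = ∅, A = ∅; then 1 ∈ ((X ∪ A) ∪ (B ∖ A)) ∪ (X ∩ (A ∩ B)) but 1 ∉ ((B ∩ A) ∖ (A ∩ X)) ∖ ((B ∩ A) ∖ A).

(⊆) Let x ∈ ((B ∩ A) ∖ (A ∩ X)) ∖ ((B ∩ A) ∖ A). Then x ∈ B ∩ A and x ∉ X, from which x ∈ ((X ∪ A) ∪ (B ∖ A)) ∪ (X ∩ (A ∩ B)).

Only the forward inclusion holds.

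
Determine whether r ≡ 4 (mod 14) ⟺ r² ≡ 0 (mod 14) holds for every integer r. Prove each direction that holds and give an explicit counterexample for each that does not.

Both directions fail.

(⟹) This fails: take r = 4. Then 4 ≡ 4 (mod 14), but 4² = 16 ≡ 2 (mod 14), not 0.

(⟸) This fails: take r = 0. Then 0² = 0 ≡ 0 (mod 14), yet 0 ≡ 0 (mod 14), not 4.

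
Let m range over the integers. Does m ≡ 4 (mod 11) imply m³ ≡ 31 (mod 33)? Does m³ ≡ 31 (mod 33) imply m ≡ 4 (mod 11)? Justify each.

Only the reverse direction holds.

(→) This fails: take m = 15. Then 15 ≡ 4 (mod 11), but 15³ = 3375 ≡ 9 (mod 33), not 31.

(←) Conversely, the residues r modulo 33 with r³ ≡ 31 (mod 33) are exactly {4}, and each is ≡ 4 (mod 11).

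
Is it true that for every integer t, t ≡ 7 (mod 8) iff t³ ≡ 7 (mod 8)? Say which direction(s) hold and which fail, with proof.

Equivalent; both directions hold.

Forward direction. Suppose t ≡ 7 (mod 8). Write t = 8j + 7. Then (8j + 7)³ = 512j³ + 1344j² + 1176j + 343 = 8(64j³ + 168j² + 147j + 42) + 7, so t³ ≡ 7 (mod 8).

Converse. Suppose t³ ≡ 7 (mod 8). The only residue r in {0, …, 7} with r³ ≡ 7 (mod 8) is r = 7, so t ≡ 7 (mod 8).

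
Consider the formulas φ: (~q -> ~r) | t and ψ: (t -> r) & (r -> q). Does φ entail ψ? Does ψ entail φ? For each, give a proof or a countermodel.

(⟹) This fails. Under q = F, r = F, t = T, the left side is true but the right side is false.

(⟸) Assume the antecedent. If q is true, (~q -> ~r) | t reduces to true regardless of the other variables. If q is false, the antecedent forces (q = F, r = F, t = F), and (~q -> ~r) | t holds there. Either way (~q -> ~r) | t holds.

Only the reverse direction holds.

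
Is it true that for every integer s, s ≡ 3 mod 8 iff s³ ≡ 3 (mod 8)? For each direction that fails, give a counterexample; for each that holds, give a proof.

Forward direction. Suppose s ≡ 3 mod 8. Write s = 8j + 3. Then (8j + 3)³ = 512j³ + 576j² + 216j + 27 = 8(64j³ + 72j² + 27j + 3) + 3, so s³ ≡ 3 (mod 8).

Converse. Suppose s³ ≡ 3 (mod 8). The only residue r in {0, …, 7} with r³ ≡ 3 (mod 8) is r = 3, so s ≡ 3 (mod 8).

Both implications hold.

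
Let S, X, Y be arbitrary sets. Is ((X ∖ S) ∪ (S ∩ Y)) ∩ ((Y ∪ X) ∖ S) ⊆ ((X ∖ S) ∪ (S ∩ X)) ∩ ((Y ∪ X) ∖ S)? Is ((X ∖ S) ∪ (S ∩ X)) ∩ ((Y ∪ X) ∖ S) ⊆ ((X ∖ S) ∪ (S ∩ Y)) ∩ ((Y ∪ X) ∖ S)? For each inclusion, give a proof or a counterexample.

Both inclusions hold; the sets are equal.

(⊆) Let x ∈ ((X ∖ S) ∪ (S ∩ Y)) ∩ ((Y ∪ X) ∖ S). Then either x ∈ X and x ∉ S, Y; or x ∈ X ∩ Y and x ∉ S. In each case x ∈ ((X ∖ S) ∪ (S ∩ X)) ∩ ((Y ∪ X) ∖ S), so ((X ∖ S) ∪ (S ∩ Y)) ∩ ((Y ∪ X) ∖ S) ⊆ ((X ∖ S) ∪ (S ∩ X)) ∩ ((Y ∪ X) ∖ S).

(⊇) Let x ∈ ((X ∖ S) ∪ (S ∩ X)) ∩ ((Y ∪ X) ∖ S). Then either x ∈ X and x ∉ S, Y; or x ∈ X ∩ Y and x ∉ S. In each case x ∈ ((X ∖ S) ∪ (S ∩ Y)) ∩ ((Y ∪ X) ∖ S), so ((X ∖ S) ∪ (S ∩ X)) ∩ ((Y ∪ X) ∖ S) ⊆ ((X ∖ S) ∪ (S ∩ Y)) ∩ ((Y ∪ X) ∖ S).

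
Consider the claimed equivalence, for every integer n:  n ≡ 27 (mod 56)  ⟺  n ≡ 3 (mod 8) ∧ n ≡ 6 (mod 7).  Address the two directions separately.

Converse. If n ≡ 3 (mod 8) and n ≡ 6 (mod 7), then by the Chinese remainder theorem n ≡ 27 (mod 56). This is exactly n ≡ 27 (mod 56).

Forward direction. Suppose n ≡ 27 (mod 56); write n = 56j + 27. Since 8 ∣ 56, reducing mod 8 gives n ≡ 27 ≡ 3 (mod 8); since 7 ∣ 56, reducing mod 7 gives n ≡ 27 ≡ 6 (mod 7).

The biconditional holds.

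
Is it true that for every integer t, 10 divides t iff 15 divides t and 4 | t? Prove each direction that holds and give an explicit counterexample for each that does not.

(⇒) This fails: take t = 10. Certainly 10 ∣ 10, but 15 ∤ 10.

(⇐) Suppose 15 ∣ t and 4 ∣ t. Any common multiple of 15 and 4 is a multiple of their lcm; here gcd(15, 4) = 1, so lcm(15, 4) = 15·4 = 60, so 60 ∣ t. Since 10 ∣ 60, it follows that 10 ∣ t.

Not equivalent: only (⇐) holds.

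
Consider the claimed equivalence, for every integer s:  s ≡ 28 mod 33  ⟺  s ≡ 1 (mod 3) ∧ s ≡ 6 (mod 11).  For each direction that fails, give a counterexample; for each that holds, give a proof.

Forward direction. Suppose s ≡ 28 (mod 33); write s = 33j + 28. Since 3 ∣ 33, reducing mod 3 gives s ≡ 28 ≡ 1 (mod 3); since 11 ∣ 33, reducing mod 11 gives s ≡ 28 ≡ 6 (mod 11).

Converse. If s ≡ 1 (mod 3) and s ≡ 6 (mod 11), then by the Chinese remainder theorem s ≡ 28 (mod 33). This is exactly s ≡ 28 (mod 33).

The biconditional holds.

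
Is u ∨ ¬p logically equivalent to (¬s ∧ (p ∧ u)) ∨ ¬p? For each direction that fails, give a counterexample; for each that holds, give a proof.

Only the reverse direction holds.

(⟹) This fails. Under s = T, u = T, p = T, the left side is true but the right side is false.

(⟸) Assume the antecedent. If u is true, u ∨ ¬p reduces to true regardless of the other variables. If u is false, the antecedent forces (s = F, u = F, p = F) or (s = T, u = F, p = F), and u ∨ ¬p holds there. Either way u ∨ ¬p holds.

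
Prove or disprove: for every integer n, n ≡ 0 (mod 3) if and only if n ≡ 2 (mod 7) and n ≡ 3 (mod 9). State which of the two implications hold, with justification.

The forward direction fails; the converse holds.

[⇐] If n ≡ 2 (mod 7) and n ≡ 3 (mod 9), then by the Chinese remainder theorem n ≡ 30 (mod 63). Since 30 ≡ 0 (mod 3) and 3 ∣ 63, we get n ≡ 0 (mod 3).

[⇒] This fails: n = 0 gives 0 ≡ 0 (mod 3) but 0 ≡ 0 (mod 7), so the conjunction on the right does not hold.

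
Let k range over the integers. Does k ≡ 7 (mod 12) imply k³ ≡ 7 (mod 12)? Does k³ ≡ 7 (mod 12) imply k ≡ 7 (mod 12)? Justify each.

(→) Suppose k ≡ 7 (mod 12). Write k = 12j + 7. Then (12j + 7)³ = 1728j³ + 3024j² + 1764j + 343 = 12(144j³ + 252j² + 147j + 28) + 7, so k³ ≡ 7 (mod 12).

(←) Conversely, suppose k³ ≡ 7 (mod 12). The only residue r in {0, …, 11} with r³ ≡ 7 (mod 12) is r = 7, so k ≡ 7 (mod 12).

The biconditional holds.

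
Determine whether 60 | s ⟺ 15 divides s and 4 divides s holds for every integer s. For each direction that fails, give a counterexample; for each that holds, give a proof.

(←) Suppose 15 ∣ s and 4 ∣ s. Any common multiple of 15 and 4 is a multiple of their lcm; here gcd(15, 4) = 1, so lcm(15, 4) = 15·4 = 60, so 60 ∣ s.

(→) If 60 ∣ s, write s = 60q. Since 60 = 4·15, s = 15·(4q), so 15 ∣ s; and since 60 = 15·4, s = 4·(15q), so 4 ∣ s.

The biconditional holds.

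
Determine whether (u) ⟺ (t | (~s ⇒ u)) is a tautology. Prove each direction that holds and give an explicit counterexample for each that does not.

Not equivalent: only (⇒) holds.

(→) Assume the antecedent. If t is true, t | (~s ⇒ u) reduces to true regardless of the other variables. If t is false, the antecedent forces (t = F, s = F, u = T) or (t = F, s = T, u = T), and t | (~s ⇒ u) holds there. Either way t | (~s ⇒ u) holds.

(←) This fails. Under t = T, s = F, u = F, the left side is false but the right side is true.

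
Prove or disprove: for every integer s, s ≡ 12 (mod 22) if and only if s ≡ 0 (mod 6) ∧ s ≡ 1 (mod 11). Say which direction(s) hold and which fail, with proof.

Not equivalent: only (⇐) holds.

(⟸) If s ≡ 0 (mod 6) and s ≡ 1 (mod 11), then by the Chinese remainder theorem s ≡ 12 (mod 66). Since 12 ≡ 12 (mod 22) and 22 ∣ 66, we get s ≡ 12 (mod 22).

(⟹) This fails: s = 56 gives 56 ≡ 12 (mod 22) but 56 ≡ 2 (mod 6), so the conjunction on the right does not hold.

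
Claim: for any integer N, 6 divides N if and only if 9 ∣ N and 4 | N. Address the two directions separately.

(→) This fails: take N = 6. Certainly 6 ∣ 6, but 9 ∤ 6.

(←) Suppose 9 ∣ N and 4 ∣ N. Any common multiple of 9 and 4 is a multiple of their lcm; here gcd(9, 4) = 1, so lcm(9, 4) = 9·4 = 36, so 36 ∣ N. Since 6 ∣ 36, it follows that 6 ∣ N.

(⇒) fails; (⇐) holds.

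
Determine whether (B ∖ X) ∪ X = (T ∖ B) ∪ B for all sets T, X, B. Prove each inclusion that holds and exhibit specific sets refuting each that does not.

Forward inclusion. This inclusion fails. Take T = ∅, X = {1}, B = ∅; then 1 ∈ (B ∖ X) ∪ X but 1 ∉ (T ∖ B) ∪ B.

Reverse inclusion. This inclusion fails. Take T = {1}, X = ∅, B = ∅; then 1 ∈ (T ∖ B) ∪ B but 1 ∉ (B ∖ X) ∪ X.

Both inclusions fail.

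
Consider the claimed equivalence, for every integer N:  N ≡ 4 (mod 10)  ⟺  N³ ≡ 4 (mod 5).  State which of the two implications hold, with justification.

Only the forward implication holds.

(←) This fails: take N = 9. Then 9³ = 729 ≡ 4 (mod 5), yet 9 ≡ 9 (mod 10), not 4.

(→) Suppose N ≡ 4 (mod 10). Then N³ ≡ 4³ = 64 (mod 10), and since 5 ∣ 10, also N³ ≡ 4 (mod 5).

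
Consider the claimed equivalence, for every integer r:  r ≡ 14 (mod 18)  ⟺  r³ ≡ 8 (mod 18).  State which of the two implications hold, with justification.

(⇒) holds; (⇐) fails.

(⇒) Suppose r ≡ 14 (mod 18). Write r = 18j + 14. Then (18j + 14)³ = 5832j³ + 13608j² + 10584j + 2744 = 18(324j³ + 756j² + 588j + 152) + 8, so r³ ≡ 8 (mod 18).

(⇐) This fails: take r = 2. Then 2³ = 8 ≡ 8 (mod 18), yet 2 ≡ 2 (mod 18), not 14.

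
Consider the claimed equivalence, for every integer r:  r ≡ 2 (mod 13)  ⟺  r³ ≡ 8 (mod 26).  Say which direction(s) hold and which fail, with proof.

(⇒) This fails: take r = 15. Then 15 ≡ 2 (mod 13), but 15³ = 3375 ≡ 21 (mod 26), not 8.

(⇐) This fails: take r = 6. Then 6³ = 216 ≡ 8 (mod 26), yet 6 ≡ 6 (mod 13), not 2.

(⇒) fails and (⇐) fails.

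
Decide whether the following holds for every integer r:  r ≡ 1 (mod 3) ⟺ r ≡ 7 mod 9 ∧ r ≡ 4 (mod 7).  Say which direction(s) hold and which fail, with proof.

The forward direction fails; the converse holds.

Forward direction. This fails: r = 1 gives 1 ≡ 1 (mod 3) but 1 ≡ 1 (mod 9), so the conjunction on the right does not hold.

Converse. If r ≡ 7 (mod 9) and r ≡ 4 (mod 7), then by the Chinese remainder theorem r ≡ 25 (mod 63). Since 25 ≡ 1 (mod 3) and 3 ∣ 63, we get r ≡ 1 (mod 3).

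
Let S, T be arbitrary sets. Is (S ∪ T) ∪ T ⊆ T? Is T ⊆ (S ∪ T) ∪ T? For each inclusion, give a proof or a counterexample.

Forward inclusion. This inclusion fails. Take S = {1}, T = ∅; then 1 ∈ (S ∪ T) ∪ T but 1 ∉ T.

Reverse inclusion. Let x ∈ T. Then either x ∈ T and x ∉ S; or x ∈ S ∩ T. In each case x ∈ (S ∪ T) ∪ T, so T ⊆ (S ∪ T) ∪ T.

(⊆) fails; (⊇) holds.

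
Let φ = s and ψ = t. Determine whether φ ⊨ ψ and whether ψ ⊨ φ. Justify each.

(⟹) This fails. Under t = F, s = T, the left side is true but the right side is false.

(⟸) This fails. Under t = T, s = F, the left side is false but the right side is true.

(⇒) fails and (⇐) fails.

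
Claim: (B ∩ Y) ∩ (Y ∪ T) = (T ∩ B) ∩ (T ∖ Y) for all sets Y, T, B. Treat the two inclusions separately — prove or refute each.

(⊆) This inclusion fails. Take Y = {1}, T = ∅, B = {1}; then 1 ∈ (B ∩ Y) ∩ (Y ∪ T) but 1 ∉ (T ∩ B) ∩ (T ∖ Y).

(⊇) This inclusion fails. Take Y = ∅, T = {1}, B = {1}; then 1 ∈ (T ∩ B) ∩ (T ∖ Y) but 1 ∉ (B ∩ Y) ∩ (Y ∪ T).

Both inclusions fail.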